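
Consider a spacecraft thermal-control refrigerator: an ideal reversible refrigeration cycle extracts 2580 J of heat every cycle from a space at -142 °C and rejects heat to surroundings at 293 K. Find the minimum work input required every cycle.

T_C = -142 °C → -142 + 273.15 = 131.15 K.
For a reversible refrigerator, COP_R = T_C/(T_H − T_C) = 131.15/161.85 = 0.8103.
W = Q_C/COP_R = 2580/0.8103 = 3184 J.

W_in ≈ 3184 J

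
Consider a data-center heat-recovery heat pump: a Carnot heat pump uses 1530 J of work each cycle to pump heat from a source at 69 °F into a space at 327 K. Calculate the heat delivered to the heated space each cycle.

T_C = 69 °F → (69 − 32) × 5/9 = 20.56 °C = 293.71 K.
COP_HP = T_H/(T_H − T_C) = 327.00/33.29 = 9.8215.
Q_H = COP_HP · W = 9.8215 × 1530 = 15000 J.

Q_H ≈ 15000 J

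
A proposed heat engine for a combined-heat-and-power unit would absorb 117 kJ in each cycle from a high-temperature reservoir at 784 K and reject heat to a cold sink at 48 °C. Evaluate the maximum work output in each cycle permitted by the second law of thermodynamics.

T_C = 48 °C → 48 + 273.15 = 321.15 K.
The second-law ceiling is the Carnot efficiency, η_max = 1 − T_C/T_H = 1 − 321.15/784.00 = 0.5904.
W_max = η_max · Q_H = 0.5904 × 117 = 69.1 kJ.

W_max ≈ 69.1 kJ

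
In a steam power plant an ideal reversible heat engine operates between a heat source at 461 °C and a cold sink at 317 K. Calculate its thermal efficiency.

η ≈ 0.568

T_H = 461 °C → 461 + 273.15 = 734.15 K.
Since the cycle is reversible, η = 1 − T_C/T_H = 1 − 317.00/734.15 = 0.568.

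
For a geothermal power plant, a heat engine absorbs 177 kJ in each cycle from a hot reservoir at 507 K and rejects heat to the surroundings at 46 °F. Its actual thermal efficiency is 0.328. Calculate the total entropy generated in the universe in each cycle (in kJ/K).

T_C = 46 °F → (46 − 32) × 5/9 = 7.78 °C = 280.93 K.
W = η·Q_H = 0.328 × 177 = 58.06 kJ, so Q_C = Q_H − W = 118.9 kJ.
Entropy balance on the reservoirs: −Q_H/T_H = -0.3491 kJ/K, +Q_C/T_C = 0.4234 kJ/K.
ΔS_univ = −Q_H/T_H + Q_C/T_C = 0.0743 kJ/K (> 0, since η = 0.328 < η_Carnot = 0.446).

ΔS_univ ≈ 0.0743 kJ/K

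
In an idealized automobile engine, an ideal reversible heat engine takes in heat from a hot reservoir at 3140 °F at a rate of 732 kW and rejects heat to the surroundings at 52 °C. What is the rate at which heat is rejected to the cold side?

T_H = 3140 °F → (3140 − 32) × 5/9 = 1726.67 °C = 1999.82 K.
T_C = 52 °C → 52 + 273.15 = 325.15 K.
Carnot efficiency: η = 1 − T_C/T_H = 1 − 325.15/1999.82 = 0.8374.
For a reversible cycle Q_C/Q_H = T_C/T_H, so Q_C = 732 × 325.15/1999.82 = 119 kW.

Q̇_C ≈ 119 kW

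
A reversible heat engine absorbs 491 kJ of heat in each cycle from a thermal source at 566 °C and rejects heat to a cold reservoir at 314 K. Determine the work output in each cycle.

W ≈ 307 kJ

T_H = 566 °C → 566 + 273.15 = 839.15 K.
Carnot efficiency: η = 1 − T_C/T_H = 1 − 314.00/839.15 = 0.6258.
W = η·Q_H = 0.6258 × 491 = 307 kJ.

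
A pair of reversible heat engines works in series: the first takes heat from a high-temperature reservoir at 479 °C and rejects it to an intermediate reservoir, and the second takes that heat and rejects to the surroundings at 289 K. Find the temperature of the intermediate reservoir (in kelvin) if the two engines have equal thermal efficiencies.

T_H = 479 °C → 479 + 273.15 = 752.15 K.
Equal efficiencies require 1 − T_m/T_H = 1 − T_C/T_m, i.e. T_m/T_H = T_C/T_m, so T_m = √(T_H·T_C) = √(752.15 × 289.00) = 466 K.

T_m ≈ 466 K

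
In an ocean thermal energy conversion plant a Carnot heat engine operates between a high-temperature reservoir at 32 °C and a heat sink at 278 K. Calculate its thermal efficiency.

T_H = 32 °C → 32 + 273.15 = 305.15 K.
η_rev = 1 − T_C/T_H = 1 − 278.00/305.15 = 0.08897.

η ≈ 0.08897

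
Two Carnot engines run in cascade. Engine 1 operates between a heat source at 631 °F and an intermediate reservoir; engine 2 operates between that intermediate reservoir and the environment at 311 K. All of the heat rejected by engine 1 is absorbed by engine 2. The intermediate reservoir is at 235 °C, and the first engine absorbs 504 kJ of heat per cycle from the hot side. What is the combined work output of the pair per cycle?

W_total ≈ 245 kJ

T_H = 631 °F → (631 − 32) × 5/9 = 332.78 °C = 605.93 K.
Two reversible stages in series are equivalent to a single Carnot engine between T_H and T_C, so η_total = 1 − T_C/T_H = 1 − 311.00/605.93 = 0.4867.
W_total = η_total · Q_H = 0.4867 × 504 = 245 kJ.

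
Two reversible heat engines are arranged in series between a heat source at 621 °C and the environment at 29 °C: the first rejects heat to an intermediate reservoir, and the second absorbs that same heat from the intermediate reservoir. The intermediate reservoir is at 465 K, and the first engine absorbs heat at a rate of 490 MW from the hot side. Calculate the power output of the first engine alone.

Ẇ₁ ≈ 235 MW

T_H = 621 °C → 621 + 273.15 = 894.15 K.
T_C = 29 °C → 29 + 273.15 = 302.15 K.
First-stage efficiency η₁ = 1 − T_m/T_H = 1 − 465.00/894.15 = 0.4800.
W₁ = η₁·Q_H = 0.4800 × 490 = 235 MW.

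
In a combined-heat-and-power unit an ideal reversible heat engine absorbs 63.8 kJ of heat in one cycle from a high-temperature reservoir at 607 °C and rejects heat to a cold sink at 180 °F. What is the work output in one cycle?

W ≈ 38.0 kJ

T_H = 607 °C → 607 + 273.15 = 880.15 K.
T_C = 180 °F → (180 − 32) × 5/9 = 82.22 °C = 355.37 K.
The Carnot efficiency is η = 1 − T_C/T_H = 1 − 355.37/880.15 = 0.5962.
W = η·Q_H = 0.5962 × 63.8 = 38.0 kJ.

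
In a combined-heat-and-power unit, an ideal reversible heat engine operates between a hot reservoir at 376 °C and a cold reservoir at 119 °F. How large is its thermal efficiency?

T_H = 376 °C → 376 + 273.15 = 649.15 K.
T_C = 119 °F → (119 − 32) × 5/9 = 48.33 °C = 321.48 K.
Since the cycle is reversible, η = 1 − T_C/T_H = 1 − 321.48/649.15 = 0.505.

η ≈ 0.505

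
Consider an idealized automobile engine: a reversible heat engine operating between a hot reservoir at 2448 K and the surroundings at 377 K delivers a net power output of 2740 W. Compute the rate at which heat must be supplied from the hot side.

Q̇_H ≈ 3240 W

Since the cycle is reversible, η = 1 − T_C/T_H = 1 − 377.00/2448.00 = 0.8460.
Q_H = W/η = 2740/0.8460 = 3240 W.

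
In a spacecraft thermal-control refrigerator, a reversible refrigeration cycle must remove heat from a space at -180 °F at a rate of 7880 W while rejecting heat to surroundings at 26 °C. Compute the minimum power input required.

T_H = 26 °C → 26 + 273.15 = 299.15 K.
T_C = -180 °F → (-180 − 32) × 5/9 = -117.78 °C = 155.37 K.
The reversible coefficient of performance is COP_R = T_C/(T_H − T_C) = 155.37/143.78 = 1.0806.
W = Q_C/COP_R = 7880/1.0806 = 7292 W.

Ẇ_in ≈ 7292 W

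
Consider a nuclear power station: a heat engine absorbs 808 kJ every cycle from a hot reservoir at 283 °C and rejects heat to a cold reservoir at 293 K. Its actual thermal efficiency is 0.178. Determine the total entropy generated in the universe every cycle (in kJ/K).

ΔS_univ ≈ 0.814 kJ/K

T_H = 283 °C → 283 + 273.15 = 556.15 K.
W = η·Q_H = 0.178 × 808 = 143.8 kJ, so Q_C = Q_H − W = 664.2 kJ.
The hot reservoir loses entropy Q_H/T_H = 808/556.15 = 1.453 kJ/K; the cold reservoir gains Q_C/T_C = 664.2/293.00 = 2.267 kJ/K.
ΔS_univ = −Q_H/T_H + Q_C/T_C = 0.814 kJ/K (> 0, since η = 0.178 < η_Carnot = 0.473).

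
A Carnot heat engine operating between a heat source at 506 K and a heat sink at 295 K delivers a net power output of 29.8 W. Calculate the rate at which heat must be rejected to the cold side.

Q̇_C ≈ 41.66 W

Carnot efficiency: η = 1 − T_C/T_H = 1 − 295.00/506.00 = 0.4170.
Since Q_C/Q_H = T_C/T_H and Q_H = W/η, Q_C = W·T_C/(T_H − T_C) = 29.8 × 295.00/211.00 = 41.66 W.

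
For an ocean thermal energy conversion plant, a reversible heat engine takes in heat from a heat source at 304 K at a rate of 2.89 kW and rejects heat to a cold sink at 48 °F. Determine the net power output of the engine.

T_C = 48 °F → (48 − 32) × 5/9 = 8.89 °C = 282.04 K.
Since the cycle is reversible, η = 1 − T_C/T_H = 1 − 282.04/304.00 = 0.0722.
W = η·Q_H = 0.0722 × 2.89 = 0.2088 kW.

Ẇ ≈ 0.2088 kW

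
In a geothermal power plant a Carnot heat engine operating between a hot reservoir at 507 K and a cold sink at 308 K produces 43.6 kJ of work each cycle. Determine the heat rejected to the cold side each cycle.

Q_C ≈ 67.48 kJ

The Carnot efficiency is η = 1 − T_C/T_H = 1 − 308.00/507.00 = 0.3925.
Since Q_C/Q_H = T_C/T_H and Q_H = W/η, Q_C = W·T_C/(T_H − T_C) = 43.6 × 308.00/199.00 = 67.48 kJ.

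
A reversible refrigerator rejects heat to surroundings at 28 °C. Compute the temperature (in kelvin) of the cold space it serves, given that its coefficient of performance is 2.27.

T_C ≈ 209 K

T_H = 28 °C → 28 + 273.15 = 301.15 K.
COP_R = T_C/(T_H − T_C) ⇒ T_C = T_H·COP_R/(1 + COP_R) = 301.15 × 2.27/(1 + 2.27) = 209 K.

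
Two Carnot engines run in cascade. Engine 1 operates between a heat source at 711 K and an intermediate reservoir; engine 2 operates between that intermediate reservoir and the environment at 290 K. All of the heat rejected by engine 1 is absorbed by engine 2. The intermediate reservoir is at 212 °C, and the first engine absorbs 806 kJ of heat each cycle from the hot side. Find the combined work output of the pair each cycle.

W_total ≈ 477 kJ

Two reversible stages in series are equivalent to a single Carnot engine between T_H and T_C, so η_total = 1 − T_C/T_H = 1 − 290.00/711.00 = 0.5921.
W_total = η_total · Q_H = 0.5921 × 806 = 477 kJ.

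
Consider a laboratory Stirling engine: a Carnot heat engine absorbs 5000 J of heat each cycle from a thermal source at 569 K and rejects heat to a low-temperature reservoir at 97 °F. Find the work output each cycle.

T_C = 97 °F → (97 − 32) × 5/9 = 36.11 °C = 309.26 K.
For a reversible engine, η = 1 − T_C/T_H = 1 − 309.26/569.00 = 0.4565.
W = η·Q_H = 0.4565 × 5000 = 2280 J.

W ≈ 2280 J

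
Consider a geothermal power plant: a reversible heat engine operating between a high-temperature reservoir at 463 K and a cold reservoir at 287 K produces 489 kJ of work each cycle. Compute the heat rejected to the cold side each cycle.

For a reversible engine, η = 1 − T_C/T_H = 1 − 287.00/463.00 = 0.3801.
Since Q_C/Q_H = T_C/T_H and Q_H = W/η, Q_C = W·T_C/(T_H − T_C) = 489 × 287.00/176.00 = 797.4 kJ.

Q_C ≈ 797.4 kJ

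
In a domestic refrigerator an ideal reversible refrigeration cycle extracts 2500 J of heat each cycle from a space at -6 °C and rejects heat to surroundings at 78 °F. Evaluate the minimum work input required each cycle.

W_in ≈ 295.3 J

T_H = 78 °F → (78 − 32) × 5/9 = 25.56 °C = 298.71 K.
T_C = -6 °C → -6 + 273.15 = 267.15 K.
The reversible coefficient of performance is COP_R = T_C/(T_H − T_C) = 267.15/31.56 = 8.4660.
W = Q_C/COP_R = 2500/8.4660 = 295.3 J.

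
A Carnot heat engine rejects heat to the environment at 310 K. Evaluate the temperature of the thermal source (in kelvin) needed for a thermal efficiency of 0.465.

T_H ≈ 579.4 K

From η = 1 − T_C/T_H, solving for T_H gives T_H = T_C/(1 − η) = 310.00/(1 − 0.465) = 579.4 K.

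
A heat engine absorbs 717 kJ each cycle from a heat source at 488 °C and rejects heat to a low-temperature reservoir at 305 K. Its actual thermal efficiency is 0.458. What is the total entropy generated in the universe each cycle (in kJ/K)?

T_H = 488 °C → 488 + 273.15 = 761.15 K.
W = η·Q_H = 0.458 × 717 = 328.4 kJ, so Q_C = Q_H − W = 388.6 kJ.
The hot reservoir loses entropy Q_H/T_H = 717/761.15 = 0.9420 kJ/K; the cold reservoir gains Q_C/T_C = 388.6/305.00 = 1.274 kJ/K.
ΔS_univ = −Q_H/T_H + Q_C/T_C = 0.332 kJ/K (> 0, since η = 0.458 < η_Carnot = 0.599).

ΔS_univ ≈ 0.332 kJ/K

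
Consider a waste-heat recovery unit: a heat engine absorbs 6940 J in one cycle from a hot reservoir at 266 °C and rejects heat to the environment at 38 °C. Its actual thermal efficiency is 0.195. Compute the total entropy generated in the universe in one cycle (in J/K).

T_H = 266 °C → 266 + 273.15 = 539.15 K.
T_C = 38 °C → 38 + 273.15 = 311.15 K.
W = η·Q_H = 0.195 × 6940 = 1353 J, so Q_C = Q_H − W = 5587 J.
The hot reservoir loses entropy Q_H/T_H = 6940/539.15 = 12.87 J/K; the cold reservoir gains Q_C/T_C = 5587/311.15 = 17.96 J/K.
ΔS_univ = −Q_H/T_H + Q_C/T_C = 5.08 J/K (> 0, since η = 0.195 < η_Carnot = 0.423).

ΔS_univ ≈ 5.08 J/K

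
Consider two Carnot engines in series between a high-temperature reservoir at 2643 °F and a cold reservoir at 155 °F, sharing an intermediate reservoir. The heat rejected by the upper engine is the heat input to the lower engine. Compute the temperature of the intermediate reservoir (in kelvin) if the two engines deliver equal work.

T_m ≈ 1033 K

T_H = 2643 °F → (2643 − 32) × 5/9 = 1450.56 °C = 1723.71 K.
T_C = 155 °F → (155 − 32) × 5/9 = 68.33 °C = 341.48 K.
For reversible stages Q_m = Q_H·(T_m/T_H). Setting W₁ = Q_H(1 − T_m/T_H) equal to W₂ = Q_m(1 − T_C/T_m) = Q_H·(T_m − T_C)/T_H gives T_H − T_m = T_m − T_C, so T_m = (T_H + T_C)/2 = (1723.71 + 341.48)/2 = 1033 K.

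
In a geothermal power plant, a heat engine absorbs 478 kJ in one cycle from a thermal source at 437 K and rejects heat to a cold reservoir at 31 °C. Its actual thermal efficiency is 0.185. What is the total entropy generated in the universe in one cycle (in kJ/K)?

ΔS_univ ≈ 0.187 kJ/K

T_C = 31 °C → 31 + 273.15 = 304.15 K.
W = η·Q_H = 0.185 × 478 = 88.43 kJ, so Q_C = Q_H − W = 389.6 kJ.
Reservoir entropy changes: ΔS_H = −Q_H/T_H = −478/437.00 = -1.094 kJ/K and ΔS_C = +Q_C/T_C = 389.6/304.15 = 1.281 kJ/K.
ΔS_univ = −Q_H/T_H + Q_C/T_C = 0.187 kJ/K (> 0, since η = 0.185 < η_Carnot = 0.304).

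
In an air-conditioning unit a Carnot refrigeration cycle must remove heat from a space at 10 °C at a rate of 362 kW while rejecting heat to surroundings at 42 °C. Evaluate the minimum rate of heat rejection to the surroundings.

T_H = 42 °C → 42 + 273.15 = 315.15 K.
T_C = 10 °C → 10 + 273.15 = 283.15 K.
For a reversible cycle Q_H/Q_C = T_H/T_C, so Q_H = Q_C·T_H/T_C = 362 × 315.15/283.15 = 403 kW.

Q̇_H ≈ 403 kW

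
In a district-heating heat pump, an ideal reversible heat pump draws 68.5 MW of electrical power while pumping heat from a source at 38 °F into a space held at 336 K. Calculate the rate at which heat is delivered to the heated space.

T_C = 38 °F → (38 − 32) × 5/9 = 3.33 °C = 276.48 K.
COP_HP = T_H/(T_H − T_C) = 336.00/59.52 = 5.6455.
Q_H = COP_HP · W = 5.6455 × 68.5 = 387 MW.

Q̇_H ≈ 387 MW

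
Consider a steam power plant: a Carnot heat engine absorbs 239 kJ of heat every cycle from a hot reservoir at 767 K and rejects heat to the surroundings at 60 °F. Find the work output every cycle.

W ≈ 149 kJ

T_C = 60 °F → (60 − 32) × 5/9 = 15.56 °C = 288.71 K.
η_rev = 1 − T_C/T_H = 1 − 288.71/767.00 = 0.6236.
W = η·Q_H = 0.6236 × 239 = 149 kJ.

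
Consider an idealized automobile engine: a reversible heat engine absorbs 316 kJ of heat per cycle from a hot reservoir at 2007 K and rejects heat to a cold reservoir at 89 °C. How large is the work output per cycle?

W ≈ 259 kJ

T_C = 89 °C → 89 + 273.15 = 362.15 K.
η_rev = 1 − T_C/T_H = 1 − 362.15/2007.00 = 0.8196.
W = η·Q_H = 0.8196 × 316 = 259 kJ.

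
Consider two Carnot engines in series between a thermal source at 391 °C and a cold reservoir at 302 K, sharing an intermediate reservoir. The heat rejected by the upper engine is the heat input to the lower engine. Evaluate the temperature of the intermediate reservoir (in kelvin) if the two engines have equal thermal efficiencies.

T_H = 391 °C → 391 + 273.15 = 664.15 K.
Equal efficiencies require 1 − T_m/T_H = 1 − T_C/T_m, i.e. T_m/T_H = T_C/T_m, so T_m = √(T_H·T_C) = √(664.15 × 302.00) = 447.9 K.

T_m ≈ 447.9 K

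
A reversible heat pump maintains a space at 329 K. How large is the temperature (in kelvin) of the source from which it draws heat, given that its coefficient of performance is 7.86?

T_C ≈ 287.1 K

COP_HP = T_H/(T_H − T_C) ⇒ T_C = T_H·(COP_HP − 1)/COP_HP = 329.00 × (7.86 − 1)/7.86 = 287.1 K.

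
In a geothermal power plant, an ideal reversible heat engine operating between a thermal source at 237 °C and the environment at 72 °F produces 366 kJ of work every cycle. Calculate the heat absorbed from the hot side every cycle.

Q_H ≈ 869 kJ

T_H = 237 °C → 237 + 273.15 = 510.15 K.
T_C = 72 °F → (72 − 32) × 5/9 = 22.22 °C = 295.37 K.
Since the cycle is reversible, η = 1 − T_C/T_H = 1 − 295.37/510.15 = 0.4210.
Q_H = W/η = 366/0.4210 = 869 kJ.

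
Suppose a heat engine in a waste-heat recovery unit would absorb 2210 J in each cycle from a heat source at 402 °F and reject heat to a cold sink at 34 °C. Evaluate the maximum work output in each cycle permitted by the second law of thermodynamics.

T_H = 402 °F → (402 − 32) × 5/9 = 205.56 °C = 478.71 K.
T_C = 34 °C → 34 + 273.15 = 307.15 K.
By the Carnot theorem, η_max = 1 − T_C/T_H = 1 − 307.15/478.71 = 0.3584.
W_max = η_max · Q_H = 0.3584 × 2210 = 792 J.

W_max ≈ 792 J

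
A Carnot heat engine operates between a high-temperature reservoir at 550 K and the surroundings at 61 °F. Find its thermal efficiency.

η ≈ 0.4741

T_C = 61 °F → (61 − 32) × 5/9 = 16.11 °C = 289.26 K.
η_rev = 1 − T_C/T_H = 1 − 289.26/550.00 = 0.4741.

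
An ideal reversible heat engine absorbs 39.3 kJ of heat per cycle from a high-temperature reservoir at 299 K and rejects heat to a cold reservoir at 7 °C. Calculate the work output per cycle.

T_C = 7 °C → 7 + 273.15 = 280.15 K.
The Carnot efficiency is η = 1 − T_C/T_H = 1 − 280.15/299.00 = 0.0630.
W = η·Q_H = 0.0630 × 39.3 = 2.48 kJ.

W ≈ 2.48 kJ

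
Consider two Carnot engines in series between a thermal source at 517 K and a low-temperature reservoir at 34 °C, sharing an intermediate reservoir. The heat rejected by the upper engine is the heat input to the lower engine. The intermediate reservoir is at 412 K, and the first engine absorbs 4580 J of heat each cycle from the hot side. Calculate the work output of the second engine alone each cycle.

W₂ ≈ 929 J

T_C = 34 °C → 34 + 273.15 = 307.15 K.
Heat entering the second stage: Q_m = Q_H·(T_m/T_H) = 4580 × 412.00/517.00 = 3650 J.
Second-stage efficiency η₂ = 1 − T_C/T_m = 1 − 307.15/412.00 = 0.2545, so W₂ = η₂·Q_m = 929 J.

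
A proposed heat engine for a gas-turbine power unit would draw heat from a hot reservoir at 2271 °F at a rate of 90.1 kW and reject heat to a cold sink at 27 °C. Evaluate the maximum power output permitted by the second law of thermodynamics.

Ẇ_max ≈ 72.3 kW

T_H = 2271 °F → (2271 − 32) × 5/9 = 1243.89 °C = 1517.04 K.
T_C = 27 °C → 27 + 273.15 = 300.15 K.
The upper bound on efficiency is η_max = 1 − T_C/T_H = 1 − 300.15/1517.04 = 0.8021.
W_max = η_max · Q_H = 0.8021 × 90.1 = 72.3 kW.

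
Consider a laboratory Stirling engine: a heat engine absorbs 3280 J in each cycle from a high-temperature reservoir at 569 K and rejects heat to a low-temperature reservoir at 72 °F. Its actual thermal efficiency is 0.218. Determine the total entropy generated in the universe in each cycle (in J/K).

T_C = 72 °F → (72 − 32) × 5/9 = 22.22 °C = 295.37 K.
W = η·Q_H = 0.218 × 3280 = 715.0 J, so Q_C = Q_H − W = 2565 J.
Reservoir entropy changes: ΔS_H = −Q_H/T_H = −3280/569.00 = -5.764 J/K and ΔS_C = +Q_C/T_C = 2565/295.37 = 8.684 J/K.
ΔS_univ = −Q_H/T_H + Q_C/T_C = 2.92 J/K (> 0, since η = 0.218 < η_Carnot = 0.481).

ΔS_univ ≈ 2.92 J/K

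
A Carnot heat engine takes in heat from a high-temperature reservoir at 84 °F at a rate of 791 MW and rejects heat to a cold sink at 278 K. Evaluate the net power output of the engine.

Ẇ ≈ 62.95 MW

T_H = 84 °F → (84 − 32) × 5/9 = 28.89 °C = 302.04 K.
η_rev = 1 − T_C/T_H = 1 − 278.00/302.04 = 0.0796.
W = η·Q_H = 0.0796 × 791 = 62.95 MW.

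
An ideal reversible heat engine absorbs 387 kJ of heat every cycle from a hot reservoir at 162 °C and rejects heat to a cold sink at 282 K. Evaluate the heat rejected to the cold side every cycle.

T_H = 162 °C → 162 + 273.15 = 435.15 K.
For a reversible engine, η = 1 − T_C/T_H = 1 − 282.00/435.15 = 0.3519.
For a reversible cycle Q_C/Q_H = T_C/T_H, so Q_C = 387 × 282.00/435.15 = 251 kJ.

Q_C ≈ 251 kJ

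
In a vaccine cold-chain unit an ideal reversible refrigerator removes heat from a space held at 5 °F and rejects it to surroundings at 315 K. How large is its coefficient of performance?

T_C = 5 °F → (5 − 32) × 5/9 = -15.00 °C = 258.15 K.
For a reversible refrigerator, COP_R = T_C/(T_H − T_C) = 258.15/(315.00 − 258.15) = 4.541.

COP_R ≈ 4.541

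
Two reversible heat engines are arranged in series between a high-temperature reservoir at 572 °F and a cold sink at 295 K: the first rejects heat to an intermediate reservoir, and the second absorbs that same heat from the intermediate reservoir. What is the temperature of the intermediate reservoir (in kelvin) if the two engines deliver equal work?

T_m ≈ 434.1 K

T_H = 572 °F → (572 − 32) × 5/9 = 300.00 °C = 573.15 K.
For reversible stages Q_m = Q_H·(T_m/T_H). Setting W₁ = Q_H(1 − T_m/T_H) equal to W₂ = Q_m(1 − T_C/T_m) = Q_H·(T_m − T_C)/T_H gives T_H − T_m = T_m − T_C, so T_m = (T_H + T_C)/2 = (573.15 + 295.00)/2 = 434.1 K.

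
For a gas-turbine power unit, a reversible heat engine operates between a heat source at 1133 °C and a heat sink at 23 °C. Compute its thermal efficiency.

η ≈ 0.789

T_H = 1133 °C → 1133 + 273.15 = 1406.15 K.
T_C = 23 °C → 23 + 273.15 = 296.15 K.
Carnot efficiency: η = 1 − T_C/T_H = 1 − 296.15/1406.15 = 0.789.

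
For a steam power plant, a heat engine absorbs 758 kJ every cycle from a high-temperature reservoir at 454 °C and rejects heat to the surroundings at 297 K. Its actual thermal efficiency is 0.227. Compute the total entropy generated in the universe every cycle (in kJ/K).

T_H = 454 °C → 454 + 273.15 = 727.15 K.
W = η·Q_H = 0.227 × 758 = 172.1 kJ, so Q_C = Q_H − W = 585.9 kJ.
The hot reservoir loses entropy Q_H/T_H = 758/727.15 = 1.042 kJ/K; the cold reservoir gains Q_C/T_C = 585.9/297.00 = 1.973 kJ/K.
ΔS_univ = −Q_H/T_H + Q_C/T_C = 0.9304 kJ/K (> 0, since η = 0.227 < η_Carnot = 0.592).

ΔS_univ ≈ 0.9304 kJ/K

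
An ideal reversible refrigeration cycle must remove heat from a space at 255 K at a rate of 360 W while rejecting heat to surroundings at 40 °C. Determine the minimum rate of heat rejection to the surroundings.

Q̇_H ≈ 442 W

T_H = 40 °C → 40 + 273.15 = 313.15 K.
For a reversible cycle Q_H/Q_C = T_H/T_C, so Q_H = Q_C·T_H/T_C = 360 × 313.15/255.00 = 442 W.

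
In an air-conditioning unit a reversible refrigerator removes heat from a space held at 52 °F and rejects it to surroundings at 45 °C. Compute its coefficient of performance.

T_H = 45 °C → 45 + 273.15 = 318.15 K.
T_C = 52 °F → (52 − 32) × 5/9 = 11.11 °C = 284.26 K.
Carnot COP: COP_R = T_C/(T_H − T_C) = 284.26/(318.15 − 284.26) = 8.39.

COP_R ≈ 8.39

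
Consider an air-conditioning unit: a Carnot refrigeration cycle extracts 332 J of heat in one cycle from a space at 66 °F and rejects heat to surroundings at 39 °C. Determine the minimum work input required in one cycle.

T_H = 39 °C → 39 + 273.15 = 312.15 K.
T_C = 66 °F → (66 − 32) × 5/9 = 18.89 °C = 292.04 K.
For a reversible refrigerator, COP_R = T_C/(T_H − T_C) = 292.04/20.11 = 14.5213.
W = Q_C/COP_R = 332/14.5213 = 22.9 J.

W_in ≈ 22.9 J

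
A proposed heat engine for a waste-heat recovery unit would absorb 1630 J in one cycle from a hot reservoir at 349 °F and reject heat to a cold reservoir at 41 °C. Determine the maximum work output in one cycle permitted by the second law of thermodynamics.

W_max ≈ 490 J

T_H = 349 °F → (349 − 32) × 5/9 = 176.11 °C = 449.26 K.
T_C = 41 °C → 41 + 273.15 = 314.15 K.
The second-law ceiling is the Carnot efficiency, η_max = 1 − T_C/T_H = 1 − 314.15/449.26 = 0.3007.
W_max = η_max · Q_H = 0.3007 × 1630 = 490 J.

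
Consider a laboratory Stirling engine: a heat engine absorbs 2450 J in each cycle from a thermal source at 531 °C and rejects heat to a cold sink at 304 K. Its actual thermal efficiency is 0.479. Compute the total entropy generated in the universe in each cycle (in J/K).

ΔS_univ ≈ 1.15 J/K

T_H = 531 °C → 531 + 273.15 = 804.15 K.
W = η·Q_H = 0.479 × 2450 = 1174 J, so Q_C = Q_H − W = 1276 J.
The hot reservoir loses entropy Q_H/T_H = 2450/804.15 = 3.047 J/K; the cold reservoir gains Q_C/T_C = 1276/304.00 = 4.199 J/K.
ΔS_univ = −Q_H/T_H + Q_C/T_C = 1.15 J/K (> 0, since η = 0.479 < η_Carnot = 0.622).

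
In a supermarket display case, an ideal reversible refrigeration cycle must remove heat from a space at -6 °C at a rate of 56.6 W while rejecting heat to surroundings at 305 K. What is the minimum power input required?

Ẇ_in ≈ 8.019 W

T_C = -6 °C → -6 + 273.15 = 267.15 K.
COP_R = T_C/(T_H − T_C) = 267.15/37.85 = 7.0581.
W = Q_C/COP_R = 56.6/7.0581 = 8.019 W.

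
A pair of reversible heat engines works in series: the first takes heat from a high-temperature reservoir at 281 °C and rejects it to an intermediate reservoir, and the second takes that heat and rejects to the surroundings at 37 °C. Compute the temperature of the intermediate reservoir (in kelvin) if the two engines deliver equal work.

T_m ≈ 432.1 K

T_H = 281 °C → 281 + 273.15 = 554.15 K.
T_C = 37 °C → 37 + 273.15 = 310.15 K.
For reversible stages Q_m = Q_H·(T_m/T_H). Setting W₁ = Q_H(1 − T_m/T_H) equal to W₂ = Q_m(1 − T_C/T_m) = Q_H·(T_m − T_C)/T_H gives T_H − T_m = T_m − T_C, so T_m = (T_H + T_C)/2 = (554.15 + 310.15)/2 = 432.1 K.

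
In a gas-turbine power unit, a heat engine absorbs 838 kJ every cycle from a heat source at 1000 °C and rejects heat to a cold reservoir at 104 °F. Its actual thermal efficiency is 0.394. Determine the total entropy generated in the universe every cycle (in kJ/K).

T_H = 1000 °C → 1000 + 273.15 = 1273.15 K.
T_C = 104 °F → (104 − 32) × 5/9 = 40.00 °C = 313.15 K.
W = η·Q_H = 0.394 × 838 = 330.2 kJ, so Q_C = Q_H − W = 507.8 kJ.
Entropy balance on the reservoirs: −Q_H/T_H = -0.6582 kJ/K, +Q_C/T_C = 1.622 kJ/K.
ΔS_univ = −Q_H/T_H + Q_C/T_C = 0.9635 kJ/K (> 0, since η = 0.394 < η_Carnot = 0.754).

ΔS_univ ≈ 0.9635 kJ/K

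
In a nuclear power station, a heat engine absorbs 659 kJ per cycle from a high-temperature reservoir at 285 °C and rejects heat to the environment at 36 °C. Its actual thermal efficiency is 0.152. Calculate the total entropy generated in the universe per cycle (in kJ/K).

T_H = 285 °C → 285 + 273.15 = 558.15 K.
T_C = 36 °C → 36 + 273.15 = 309.15 K.
W = η·Q_H = 0.152 × 659 = 100.2 kJ, so Q_C = Q_H − W = 558.8 kJ.
Entropy balance on the reservoirs: −Q_H/T_H = -1.181 kJ/K, +Q_C/T_C = 1.808 kJ/K.
ΔS_univ = −Q_H/T_H + Q_C/T_C = 0.6270 kJ/K (> 0, since η = 0.152 < η_Carnot = 0.446).

ΔS_univ ≈ 0.6270 kJ/K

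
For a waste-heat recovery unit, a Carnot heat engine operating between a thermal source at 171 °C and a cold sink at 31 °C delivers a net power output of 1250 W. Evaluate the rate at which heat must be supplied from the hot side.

Q̇_H ≈ 3966 W

T_H = 171 °C → 171 + 273.15 = 444.15 K.
T_C = 31 °C → 31 + 273.15 = 304.15 K.
η_rev = 1 − T_C/T_H = 1 − 304.15/444.15 = 0.3152.
Q_H = W/η = 1250/0.3152 = 3966 W.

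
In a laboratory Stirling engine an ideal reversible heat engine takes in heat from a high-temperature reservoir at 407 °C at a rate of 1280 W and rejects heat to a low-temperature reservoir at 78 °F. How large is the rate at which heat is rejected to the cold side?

T_H = 407 °C → 407 + 273.15 = 680.15 K.
T_C = 78 °F → (78 − 32) × 5/9 = 25.56 °C = 298.71 K.
The Carnot efficiency is η = 1 − T_C/T_H = 1 − 298.71/680.15 = 0.5608.
For a reversible cycle Q_C/Q_H = T_C/T_H, so Q_C = 1280 × 298.71/680.15 = 562 W.

Q̇_C ≈ 562 W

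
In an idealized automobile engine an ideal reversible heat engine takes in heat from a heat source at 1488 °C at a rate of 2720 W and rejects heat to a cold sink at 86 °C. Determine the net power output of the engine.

T_H = 1488 °C → 1488 + 273.15 = 1761.15 K.
T_C = 86 °C → 86 + 273.15 = 359.15 K.
Carnot efficiency: η = 1 − T_C/T_H = 1 − 359.15/1761.15 = 0.7961.
W = η·Q_H = 0.7961 × 2720 = 2165 W.

Ẇ ≈ 2165 W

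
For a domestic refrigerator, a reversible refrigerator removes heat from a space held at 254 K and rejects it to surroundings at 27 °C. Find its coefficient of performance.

COP_R ≈ 5.50

T_H = 27 °C → 27 + 273.15 = 300.15 K.
The reversible coefficient of performance is COP_R = T_C/(T_H − T_C) = 254.00/(300.15 − 254.00) = 5.50.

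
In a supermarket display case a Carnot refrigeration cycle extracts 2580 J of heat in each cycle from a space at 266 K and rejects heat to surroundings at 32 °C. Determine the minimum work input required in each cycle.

W_in ≈ 380 J

T_H = 32 °C → 32 + 273.15 = 305.15 K.
The reversible coefficient of performance is COP_R = T_C/(T_H − T_C) = 266.00/39.15 = 6.7944.
W = Q_C/COP_R = 2580/6.7944 = 380 J.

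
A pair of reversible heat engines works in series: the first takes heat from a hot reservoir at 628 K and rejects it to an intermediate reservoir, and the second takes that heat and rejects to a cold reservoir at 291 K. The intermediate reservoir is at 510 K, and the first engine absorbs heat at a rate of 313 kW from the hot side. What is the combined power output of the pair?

Ẇ_total ≈ 168.0 kW

Two reversible stages in series are equivalent to a single Carnot engine between T_H and T_C, so η_total = 1 − T_C/T_H = 1 − 291.00/628.00 = 0.5366.
W_total = η_total · Q_H = 0.5366 × 313 = 168.0 kW.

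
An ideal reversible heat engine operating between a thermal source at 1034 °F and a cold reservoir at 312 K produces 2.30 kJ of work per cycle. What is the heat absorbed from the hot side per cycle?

T_H = 1034 °F → (1034 − 32) × 5/9 = 556.67 °C = 829.82 K.
The Carnot efficiency is η = 1 − T_C/T_H = 1 − 312.00/829.82 = 0.6240.
Q_H = W/η = 2.30/0.6240 = 3.69 kJ.

Q_H ≈ 3.69 kJ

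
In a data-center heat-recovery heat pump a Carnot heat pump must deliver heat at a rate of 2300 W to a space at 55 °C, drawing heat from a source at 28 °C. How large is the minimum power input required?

Ẇ_in ≈ 189.2 W

T_H = 55 °C → 55 + 273.15 = 328.15 K.
T_C = 28 °C → 28 + 273.15 = 301.15 K.
The Carnot heat-pump COP is COP_HP = T_H/(T_H − T_C) = 328.15/27.00 = 12.1537.
W = Q_H/COP_HP = 2300/12.1537 = 189.2 W.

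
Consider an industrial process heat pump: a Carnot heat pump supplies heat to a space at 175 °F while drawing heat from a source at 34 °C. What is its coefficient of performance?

COP_HP ≈ 7.759

T_H = 175 °F → (175 − 32) × 5/9 = 79.44 °C = 352.59 K.
T_C = 34 °C → 34 + 273.15 = 307.15 K.
The Carnot heat-pump COP is COP_HP = T_H/(T_H − T_C) = 352.59/(352.59 − 307.15) = 7.759.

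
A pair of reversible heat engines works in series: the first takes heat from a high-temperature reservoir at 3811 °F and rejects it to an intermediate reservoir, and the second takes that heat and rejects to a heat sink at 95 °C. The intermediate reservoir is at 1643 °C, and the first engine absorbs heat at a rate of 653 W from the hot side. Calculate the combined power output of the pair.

Ẇ_total ≈ 552 W

T_H = 3811 °F → (3811 − 32) × 5/9 = 2099.44 °C = 2372.59 K.
T_C = 95 °C → 95 + 273.15 = 368.15 K.
Two reversible stages in series are equivalent to a single Carnot engine between T_H and T_C, so η_total = 1 − T_C/T_H = 1 − 368.15/2372.59 = 0.8448.
W_total = η_total · Q_H = 0.8448 × 653 = 552 W.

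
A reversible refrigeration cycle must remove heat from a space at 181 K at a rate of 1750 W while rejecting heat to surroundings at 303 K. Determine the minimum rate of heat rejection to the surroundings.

Q̇_H ≈ 2930 W

For a reversible cycle Q_H/Q_C = T_H/T_C, so Q_H = Q_C·T_H/T_C = 1750 × 303.00/181.00 = 2930 W.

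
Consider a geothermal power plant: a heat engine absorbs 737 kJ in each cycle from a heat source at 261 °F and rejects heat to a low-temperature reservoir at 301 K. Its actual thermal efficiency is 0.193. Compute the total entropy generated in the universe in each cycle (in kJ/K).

ΔS_univ ≈ 0.135 kJ/K

T_H = 261 °F → (261 − 32) × 5/9 = 127.22 °C = 400.37 K.
W = η·Q_H = 0.193 × 737 = 142.2 kJ, so Q_C = Q_H − W = 594.8 kJ.
Entropy balance on the reservoirs: −Q_H/T_H = -1.841 kJ/K, +Q_C/T_C = 1.976 kJ/K.
ΔS_univ = −Q_H/T_H + Q_C/T_C = 0.135 kJ/K (> 0, since η = 0.193 < η_Carnot = 0.248).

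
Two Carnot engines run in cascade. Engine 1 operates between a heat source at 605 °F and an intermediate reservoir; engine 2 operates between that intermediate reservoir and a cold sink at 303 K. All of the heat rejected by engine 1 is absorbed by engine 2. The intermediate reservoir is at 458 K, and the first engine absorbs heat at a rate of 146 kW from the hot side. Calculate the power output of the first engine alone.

T_H = 605 °F → (605 − 32) × 5/9 = 318.33 °C = 591.48 K.
First-stage efficiency η₁ = 1 − T_m/T_H = 1 − 458.00/591.48 = 0.2257.
W₁ = η₁·Q_H = 0.2257 × 146 = 32.95 kW.

Ẇ₁ ≈ 32.95 kW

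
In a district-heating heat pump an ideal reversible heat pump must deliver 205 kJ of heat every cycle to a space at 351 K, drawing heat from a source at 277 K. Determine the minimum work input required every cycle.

The Carnot heat-pump COP is COP_HP = T_H/(T_H − T_C) = 351.00/74.00 = 4.7432.
W = Q_H/COP_HP = 205/4.7432 = 43.2 kJ.

W_in ≈ 43.2 kJ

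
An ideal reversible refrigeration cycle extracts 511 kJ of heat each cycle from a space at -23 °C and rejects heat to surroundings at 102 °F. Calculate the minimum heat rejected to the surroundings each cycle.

T_H = 102 °F → (102 − 32) × 5/9 = 38.89 °C = 312.04 K.
T_C = -23 °C → -23 + 273.15 = 250.15 K.
For a reversible cycle Q_H/Q_C = T_H/T_C, so Q_H = Q_C·T_H/T_C = 511 × 312.04/250.15 = 637 kJ.

Q_H ≈ 637 kJ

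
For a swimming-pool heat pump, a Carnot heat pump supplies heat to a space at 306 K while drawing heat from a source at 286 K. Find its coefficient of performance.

COP_HP ≈ 15.30

For a reversible heat pump, COP_HP = T_H/(T_H − T_C) = 306.00/(306.00 − 286.00) = 15.30.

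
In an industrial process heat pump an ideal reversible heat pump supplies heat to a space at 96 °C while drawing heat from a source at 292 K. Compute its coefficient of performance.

COP_HP ≈ 4.785

T_H = 96 °C → 96 + 273.15 = 369.15 K.
COP_HP = T_H/(T_H − T_C) = 369.15/(369.15 − 292.00) = 4.785.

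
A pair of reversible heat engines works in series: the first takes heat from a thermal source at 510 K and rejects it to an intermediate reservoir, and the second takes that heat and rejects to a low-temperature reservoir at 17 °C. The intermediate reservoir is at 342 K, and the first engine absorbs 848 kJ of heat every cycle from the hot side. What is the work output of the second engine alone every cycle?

W₂ ≈ 86.21 kJ

T_C = 17 °C → 17 + 273.15 = 290.15 K.
Heat entering the second stage: Q_m = Q_H·(T_m/T_H) = 848 × 342.00/510.00 = 568.7 kJ.
Second-stage efficiency η₂ = 1 − T_C/T_m = 1 − 290.15/342.00 = 0.1516, so W₂ = η₂·Q_m = 86.21 kJ.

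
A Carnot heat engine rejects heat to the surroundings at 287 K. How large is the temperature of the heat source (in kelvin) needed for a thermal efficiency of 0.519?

From η = 1 − T_C/T_H, solving for T_H gives T_H = T_C/(1 − η) = 287.00/(1 − 0.519) = 597 K.

T_H ≈ 597 K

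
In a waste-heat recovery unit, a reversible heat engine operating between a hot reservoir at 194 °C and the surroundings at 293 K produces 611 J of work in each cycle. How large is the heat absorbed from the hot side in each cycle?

Q_H ≈ 1640 J

T_H = 194 °C → 194 + 273.15 = 467.15 K.
Carnot efficiency: η = 1 − T_C/T_H = 1 − 293.00/467.15 = 0.3728.
Q_H = W/η = 611/0.3728 = 1640 J.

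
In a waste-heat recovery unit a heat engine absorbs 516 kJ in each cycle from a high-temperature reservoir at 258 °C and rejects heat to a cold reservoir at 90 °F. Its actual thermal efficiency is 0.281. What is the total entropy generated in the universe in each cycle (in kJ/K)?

T_H = 258 °C → 258 + 273.15 = 531.15 K.
T_C = 90 °F → (90 − 32) × 5/9 = 32.22 °C = 305.37 K.
W = η·Q_H = 0.281 × 516 = 145.0 kJ, so Q_C = Q_H − W = 371.0 kJ.
The hot reservoir loses entropy Q_H/T_H = 516/531.15 = 0.9715 kJ/K; the cold reservoir gains Q_C/T_C = 371.0/305.37 = 1.215 kJ/K.
ΔS_univ = −Q_H/T_H + Q_C/T_C = 0.243 kJ/K (> 0, since η = 0.281 < η_Carnot = 0.425).

ΔS_univ ≈ 0.243 kJ/K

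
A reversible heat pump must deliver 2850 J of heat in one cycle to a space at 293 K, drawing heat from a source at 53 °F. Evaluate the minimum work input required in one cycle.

W_in ≈ 79.6 J

T_C = 53 °F → (53 − 32) × 5/9 = 11.67 °C = 284.82 K.
Reversible heating COP: COP_HP = T_H/(T_H − T_C) = 293.00/8.18 = 35.8045.
W = Q_H/COP_HP = 2850/35.8045 = 79.6 J.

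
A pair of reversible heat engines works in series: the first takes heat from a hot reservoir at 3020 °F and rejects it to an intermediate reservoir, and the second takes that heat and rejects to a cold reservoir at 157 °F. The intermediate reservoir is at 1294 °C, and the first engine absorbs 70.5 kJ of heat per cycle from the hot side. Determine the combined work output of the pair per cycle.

T_H = 3020 °F → (3020 − 32) × 5/9 = 1660.00 °C = 1933.15 K.
T_C = 157 °F → (157 − 32) × 5/9 = 69.44 °C = 342.59 K.
Two reversible stages in series are equivalent to a single Carnot engine between T_H and T_C, so η_total = 1 − T_C/T_H = 1 − 342.59/1933.15 = 0.8228.
W_total = η_total · Q_H = 0.8228 × 70.5 = 58.01 kJ.

W_total ≈ 58.01 kJ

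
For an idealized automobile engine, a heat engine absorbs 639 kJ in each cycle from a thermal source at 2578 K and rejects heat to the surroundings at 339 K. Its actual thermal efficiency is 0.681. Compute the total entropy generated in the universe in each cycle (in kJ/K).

ΔS_univ ≈ 0.353 kJ/K

W = η·Q_H = 0.681 × 639 = 435.2 kJ, so Q_C = Q_H − W = 203.8 kJ.
Entropy balance on the reservoirs: −Q_H/T_H = -0.2479 kJ/K, +Q_C/T_C = 0.6013 kJ/K.
ΔS_univ = −Q_H/T_H + Q_C/T_C = 0.353 kJ/K (> 0, since η = 0.681 < η_Carnot = 0.869).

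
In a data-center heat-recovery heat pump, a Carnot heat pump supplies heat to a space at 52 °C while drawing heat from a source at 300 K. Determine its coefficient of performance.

T_H = 52 °C → 52 + 273.15 = 325.15 K.
For a reversible heat pump, COP_HP = T_H/(T_H − T_C) = 325.15/(325.15 − 300.00) = 12.93.

COP_HP ≈ 12.93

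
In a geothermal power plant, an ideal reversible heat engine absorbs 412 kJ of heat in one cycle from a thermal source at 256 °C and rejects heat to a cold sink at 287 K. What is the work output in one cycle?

T_H = 256 °C → 256 + 273.15 = 529.15 K.
For a reversible engine, η = 1 − T_C/T_H = 1 − 287.00/529.15 = 0.4576.
W = η·Q_H = 0.4576 × 412 = 188.5 kJ.

W ≈ 188.5 kJ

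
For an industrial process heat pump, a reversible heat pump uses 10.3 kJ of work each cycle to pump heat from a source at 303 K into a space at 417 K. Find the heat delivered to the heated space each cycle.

Reversible heating COP: COP_HP = T_H/(T_H − T_C) = 417.00/114.00 = 3.6579.
Q_H = COP_HP · W = 3.6579 × 10.3 = 37.7 kJ.

Q_H ≈ 37.7 kJ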